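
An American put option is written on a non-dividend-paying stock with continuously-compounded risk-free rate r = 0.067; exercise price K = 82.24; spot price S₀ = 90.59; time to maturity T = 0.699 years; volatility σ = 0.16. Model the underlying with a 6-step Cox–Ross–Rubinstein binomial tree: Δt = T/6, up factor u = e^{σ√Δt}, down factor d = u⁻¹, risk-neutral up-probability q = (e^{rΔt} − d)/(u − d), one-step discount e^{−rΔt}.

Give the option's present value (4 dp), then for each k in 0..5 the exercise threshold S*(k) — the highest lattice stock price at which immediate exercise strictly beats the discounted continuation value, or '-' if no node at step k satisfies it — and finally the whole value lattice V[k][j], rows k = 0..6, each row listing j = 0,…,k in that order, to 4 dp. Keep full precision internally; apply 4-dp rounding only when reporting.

params: Δt=0.11650 u=1.05613 d=0.94685 q=0.55806 e^(-rΔt)=0.99222
t_6 payoffs: 16.9607 9.4267 1.0233 0.0000 0.0000 0.0000 0.0000
t_5: node(5,0) S=68.9435 payoff=13.2965 vs cont=12.6571 → 13.2965 [stop]  node(5,1) S=76.9003 payoff=5.3397 vs cont=4.7003 → 5.3397 [stop]  node(5,2) S=85.7754 payoff=0.0000 vs cont=0.4487 → 0.4487 [wait]  node(5,3) S=95.6748 payoff=0.0000 vs cont=0.0000 → 0.0000 [wait]  node(5,4) S=106.7167 payoff=0.0000 vs cont=0.0000 → 0.0000 [wait]  node(5,5) S=119.0330 payoff=0.0000 vs cont=0.0000 → 0.0000 [wait]  ⇒ S*(5)=76.9003
t_4: node(4,0) S=72.8133 payoff=9.4267 vs cont=8.7873 → 9.4267 [stop]  node(4,1) S=81.2167 payoff=1.0233 vs cont=2.5899 → 2.5899 [wait]  node(4,2) S=90.5900 payoff=0.0000 vs cont=0.1968 → 0.1968 [wait]  node(4,3) S=101.0451 payoff=0.0000 vs cont=0.0000 → 0.0000 [wait]  node(4,4) S=112.7067 payoff=0.0000 vs cont=0.0000 → 0.0000 [wait]  ⇒ S*(4)=72.8133
t_3: node(3,0) S=76.9003 payoff=5.3397 vs cont=5.5678 → 5.5678 [wait]  node(3,1) S=85.7754 payoff=0.0000 vs cont=1.2447 → 1.2447 [wait]  node(3,2) S=95.6748 payoff=0.0000 vs cont=0.0863 → 0.0863 [wait]  node(3,3) S=106.7167 payoff=0.0000 vs cont=0.0000 → 0.0000 [wait]  ⇒ S*(3)=-
t_2: node(2,0) S=81.2167 payoff=1.0233 vs cont=3.1307 → 3.1307 [wait]  node(2,1) S=90.5900 payoff=0.0000 vs cont=0.5936 → 0.5936 [wait]  node(2,2) S=101.0451 payoff=0.0000 vs cont=0.0378 → 0.0378 [wait]  ⇒ S*(2)=-
t_1: node(1,0) S=85.7754 payoff=0.0000 vs cont=1.7015 → 1.7015 [wait]  node(1,1) S=95.6748 payoff=0.0000 vs cont=0.2812 → 0.2812 [wait]  ⇒ S*(1)=-
t_0: node(0,0) S=90.5900 payoff=0.0000 vs cont=0.9018 → 0.9018 [wait]  ⇒ S*(0)=-

price = 0.9018
boundary = - - - - 72.8133 76.9003
tree:
0.9018
1.7015 0.2812
3.1307 0.5936 0.0378
5.5678 1.2447 0.0863 0.0000
9.4267 2.5899 0.1968 0.0000 0.0000
13.2965 5.3397 0.4487 0.0000 0.0000 0.0000
16.9607 9.4267 1.0233 0.0000 0.0000 0.0000 0.0000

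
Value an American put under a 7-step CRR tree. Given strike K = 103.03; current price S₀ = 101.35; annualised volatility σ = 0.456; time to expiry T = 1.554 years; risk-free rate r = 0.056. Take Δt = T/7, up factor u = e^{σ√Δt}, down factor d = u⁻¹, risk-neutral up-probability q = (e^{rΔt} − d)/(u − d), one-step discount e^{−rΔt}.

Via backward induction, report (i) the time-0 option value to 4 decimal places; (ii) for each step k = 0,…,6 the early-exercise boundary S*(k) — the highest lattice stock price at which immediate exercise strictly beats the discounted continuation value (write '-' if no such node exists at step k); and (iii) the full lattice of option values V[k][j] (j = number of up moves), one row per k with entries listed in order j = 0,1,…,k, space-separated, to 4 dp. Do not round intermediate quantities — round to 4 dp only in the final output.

Δt=0.22200, u=1.23968, d=0.80666, q=0.47538, disc=e^(-rΔt)=0.98764
k=7 terminal: V=max(K-S,0) → 80.5054 68.4140 49.8320 21.2750 0.0000 0.0000 0.0000 0.0000
k=6: j=0 S=27.9233 intr=75.1067 cont=73.8337 V=75.1067[EX]; j=1 S=42.9127 intr=60.1173 cont=58.8443 V=60.1173[EX]; j=2 S=65.9485 intr=37.0815 cont=35.8086 V=37.0815[EX]; j=3 S=101.3500 intr=1.6800 cont=11.0234 V=11.0234[hold]; j=4 S=155.7552 intr=0.0000 cont=0.0000 V=0.0000[hold]; j=5 S=239.3655 intr=0.0000 cont=0.0000 V=0.0000[hold]; j=6 S=367.8582 intr=0.0000 cont=0.0000 V=0.0000[hold]  S*(6)=65.9485
k=5: j=0 S=34.6160 intr=68.4140 cont=67.1411 V=68.4140[EX]; j=1 S=53.1980 intr=49.8320 cont=48.5590 V=49.8320[EX]; j=2 S=81.7550 intr=21.2750 cont=24.3888 V=24.3888[hold]; j=3 S=125.6415 intr=0.0000 cont=5.7116 V=5.7116[hold]; j=4 S=193.0866 intr=0.0000 cont=0.0000 V=0.0000[hold]; j=5 S=296.7365 intr=0.0000 cont=0.0000 V=0.0000[hold]  S*(5)=53.1980
k=4: j=0 S=42.9127 intr=60.1173 cont=58.8443 V=60.1173[EX]; j=1 S=65.9485 intr=37.0815 cont=37.2705 V=37.2705[hold]; j=2 S=101.3500 intr=1.6800 cont=15.3184 V=15.3184[hold]; j=3 S=155.7552 intr=0.0000 cont=2.9594 V=2.9594[hold]; j=4 S=239.3655 intr=0.0000 cont=0.0000 V=0.0000[hold]  S*(4)=42.9127
k=3: j=0 S=53.1980 intr=49.8320 cont=48.6478 V=49.8320[EX]; j=1 S=81.7550 intr=21.2750 cont=26.5034 V=26.5034[hold]; j=2 S=125.6415 intr=0.0000 cont=9.3265 V=9.3265[hold]; j=3 S=193.0866 intr=0.0000 cont=1.5334 V=1.5334[hold]  S*(3)=53.1980
k=2: j=0 S=65.9485 intr=37.0815 cont=38.2633 V=38.2633[hold]; j=1 S=101.3500 intr=1.6800 cont=18.1112 V=18.1112[hold]; j=2 S=155.7552 intr=0.0000 cont=5.5523 V=5.5523[hold]  S*(2)=-
k=1: j=0 S=81.7550 intr=21.2750 cont=28.3290 V=28.3290[hold]; j=1 S=125.6415 intr=0.0000 cont=11.9910 V=11.9910[hold]  S*(1)=-
k=0: j=0 S=101.3500 intr=1.6800 cont=20.3081 V=20.3081[hold]  S*(0)=-

price = 20.3081
boundary = - - - 53.1980 42.9127 53.1980 65.9485
tree:
20.3081
28.3290 11.9910
38.2633 18.1112 5.5523
49.8320 26.5034 9.3265 1.5334
60.1173 37.2705 15.3184 2.9594 0.0000
68.4140 49.8320 24.3888 5.7116 0.0000 0.0000
75.1067 60.1173 37.0815 11.0234 0.0000 0.0000 0.0000
80.5054 68.4140 49.8320 21.2750 0.0000 0.0000 0.0000 0.0000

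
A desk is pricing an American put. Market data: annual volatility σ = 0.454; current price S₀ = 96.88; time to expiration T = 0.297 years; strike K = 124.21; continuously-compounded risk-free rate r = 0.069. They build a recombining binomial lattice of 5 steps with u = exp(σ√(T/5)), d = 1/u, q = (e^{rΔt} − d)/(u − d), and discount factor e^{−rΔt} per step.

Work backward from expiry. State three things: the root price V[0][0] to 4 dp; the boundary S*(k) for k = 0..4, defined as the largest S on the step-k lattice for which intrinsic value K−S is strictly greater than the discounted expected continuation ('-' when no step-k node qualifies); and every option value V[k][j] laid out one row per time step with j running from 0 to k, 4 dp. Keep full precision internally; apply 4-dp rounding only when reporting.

price = 28.5126
boundary = - 86.7321 77.6471 86.7321 96.8800
tree:
28.5126
37.4779 19.4529
46.5629 27.7152 11.0465
54.6962 37.4779 17.8219 4.1119
61.9776 46.5629 27.3300 8.1098 0.0000
68.4963 54.6962 37.4779 15.9947 0.0000 0.0000

Δt=0.05940  u=1.11700  d=0.89525  q=0.49089  discount=0.99591
step 5 (expiry): payoffs max(K−S,0) = 68.4963 54.6962 37.4779 15.9947 0.0000 0.0000
step 4: (k=4,j=0): S=62.2324, (K−S)⁺=61.9776, hold=61.4696 ⇒ V=61.9776 exercise | (k=4,j=1): S=77.6471, (K−S)⁺=46.5629, hold=46.0548 ⇒ V=46.5629 exercise | (k=4,j=2): S=96.8800, (K−S)⁺=27.3300, hold=26.8220 ⇒ V=27.3300 exercise | (k=4,j=3): S=120.8768, (K−S)⁺=3.3332, hold=8.1098 ⇒ V=8.1098 continue | (k=4,j=4): S=150.8175, (K−S)⁺=0.0000, hold=0.0000 ⇒ V=0.0000 continue  boundary S*=96.8800
step 3: (k=3,j=0): S=69.5138, (K−S)⁺=54.6962, hold=54.1882 ⇒ V=54.6962 exercise | (k=3,j=1): S=86.7321, (K−S)⁺=37.4779, hold=36.9699 ⇒ V=37.4779 exercise | (k=3,j=2): S=108.2153, (K−S)⁺=15.9947, hold=17.8219 ⇒ V=17.8219 continue | (k=3,j=3): S=135.0198, (K−S)⁺=0.0000, hold=4.1119 ⇒ V=4.1119 continue  boundary S*=86.7321
step 2: (k=2,j=0): S=77.6471, (K−S)⁺=46.5629, hold=46.0548 ⇒ V=46.5629 exercise | (k=2,j=1): S=96.8800, (K−S)⁺=27.3300, hold=27.7152 ⇒ V=27.7152 continue | (k=2,j=2): S=120.8768, (K−S)⁺=3.3332, hold=11.0465 ⇒ V=11.0465 continue  boundary S*=77.6471
step 1: (k=1,j=0): S=86.7321, (K−S)⁺=37.4779, hold=37.1582 ⇒ V=37.4779 exercise | (k=1,j=1): S=108.2153, (K−S)⁺=15.9947, hold=19.4529 ⇒ V=19.4529 continue  boundary S*=86.7321
step 0: (k=0,j=0): S=96.8800, (K−S)⁺=27.3300, hold=28.5126 ⇒ V=28.5126 continue  boundary S*=-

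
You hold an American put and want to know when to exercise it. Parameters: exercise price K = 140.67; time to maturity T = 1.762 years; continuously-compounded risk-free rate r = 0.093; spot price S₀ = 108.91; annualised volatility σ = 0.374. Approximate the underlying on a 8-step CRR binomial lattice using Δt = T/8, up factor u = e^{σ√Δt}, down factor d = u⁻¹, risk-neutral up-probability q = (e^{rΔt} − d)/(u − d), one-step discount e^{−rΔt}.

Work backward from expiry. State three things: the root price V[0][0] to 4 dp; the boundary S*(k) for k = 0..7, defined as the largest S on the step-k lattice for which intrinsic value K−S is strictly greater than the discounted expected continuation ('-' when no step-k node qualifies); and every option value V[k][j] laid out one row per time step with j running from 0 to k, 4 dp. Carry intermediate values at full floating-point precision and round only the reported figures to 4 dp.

Δt=0.22025  u=1.19187  d=0.83902  q=0.51488  discount=0.97973
step 8 (expiry): payoffs max(K−S,0) = 113.9249 102.6773 86.6995 64.0024 31.7600 0.0000 0.0000 0.0000 0.0000
step 7: (k=7,j=0): S=31.8766, (K−S)⁺=108.7934, hold=105.9413 ⇒ V=108.7934 exercise | (k=7,j=1): S=45.2823, (K−S)⁺=95.3877, hold=92.5356 ⇒ V=95.3877 exercise | (k=7,j=2): S=64.3256, (K−S)⁺=76.3444, hold=73.4923 ⇒ V=76.3444 exercise | (k=7,j=3): S=91.3776, (K−S)⁺=49.2924, hold=46.4403 ⇒ V=49.2924 exercise | (k=7,j=4): S=129.8063, (K−S)⁺=10.8637, hold=15.0950 ⇒ V=15.0950 continue | (k=7,j=5): S=184.3960, (K−S)⁺=0.0000, hold=0.0000 ⇒ V=0.0000 continue | (k=7,j=6): S=261.9432, (K−S)⁺=0.0000, hold=0.0000 ⇒ V=0.0000 continue | (k=7,j=7): S=372.1028, (K−S)⁺=0.0000, hold=0.0000 ⇒ V=0.0000 continue  boundary S*=91.3776
step 6: (k=6,j=0): S=37.9927, (K−S)⁺=102.6773, hold=99.8252 ⇒ V=102.6773 exercise | (k=6,j=1): S=53.9705, (K−S)⁺=86.6995, hold=83.8475 ⇒ V=86.6995 exercise | (k=6,j=2): S=76.6676, (K−S)⁺=64.0024, hold=61.1503 ⇒ V=64.0024 exercise | (k=6,j=3): S=108.9100, (K−S)⁺=31.7600, hold=31.0423 ⇒ V=31.7600 exercise | (k=6,j=4): S=154.7118, (K−S)⁺=0.0000, hold=7.1744 ⇒ V=7.1744 continue | (k=6,j=5): S=219.7755, (K−S)⁺=0.0000, hold=0.0000 ⇒ V=0.0000 continue | (k=6,j=6): S=312.2016, (K−S)⁺=0.0000, hold=0.0000 ⇒ V=0.0000 continue  boundary S*=108.9100
step 5: (k=5,j=0): S=45.2823, (K−S)⁺=95.3877, hold=92.5356 ⇒ V=95.3877 exercise | (k=5,j=1): S=64.3256, (K−S)⁺=76.3444, hold=73.4923 ⇒ V=76.3444 exercise | (k=5,j=2): S=91.3776, (K−S)⁺=49.2924, hold=46.4403 ⇒ V=49.2924 exercise | (k=5,j=3): S=129.8063, (K−S)⁺=10.8637, hold=18.7140 ⇒ V=18.7140 continue | (k=5,j=4): S=184.3960, (K−S)⁺=0.0000, hold=3.4099 ⇒ V=3.4099 continue | (k=5,j=5): S=261.9432, (K−S)⁺=0.0000, hold=0.0000 ⇒ V=0.0000 continue  boundary S*=91.3776
step 4: (k=4,j=0): S=53.9705, (K−S)⁺=86.6995, hold=83.8475 ⇒ V=86.6995 exercise | (k=4,j=1): S=76.6676, (K−S)⁺=64.0024, hold=61.1503 ⇒ V=64.0024 exercise | (k=4,j=2): S=108.9100, (K−S)⁺=31.7600, hold=32.8680 ⇒ V=32.8680 continue | (k=4,j=3): S=154.7118, (K−S)⁺=0.0000, hold=10.6145 ⇒ V=10.6145 continue | (k=4,j=4): S=219.7755, (K−S)⁺=0.0000, hold=1.6206 ⇒ V=1.6206 continue  boundary S*=76.6676
step 3: (k=3,j=0): S=64.3256, (K−S)⁺=76.3444, hold=73.4923 ⇒ V=76.3444 exercise | (k=3,j=1): S=91.3776, (K−S)⁺=49.2924, hold=46.9992 ⇒ V=49.2924 exercise | (k=3,j=2): S=129.8063, (K−S)⁺=10.8637, hold=20.9760 ⇒ V=20.9760 continue | (k=3,j=3): S=184.3960, (K−S)⁺=0.0000, hold=5.8624 ⇒ V=5.8624 continue  boundary S*=91.3776
step 2: (k=2,j=0): S=76.6676, (K−S)⁺=64.0024, hold=61.1503 ⇒ V=64.0024 exercise | (k=2,j=1): S=108.9100, (K−S)⁺=31.7600, hold=34.0090 ⇒ V=34.0090 continue | (k=2,j=2): S=154.7118, (K−S)⁺=0.0000, hold=12.9268 ⇒ V=12.9268 continue  boundary S*=76.6676
step 1: (k=1,j=0): S=91.3776, (K−S)⁺=49.2924, hold=47.5748 ⇒ V=49.2924 exercise | (k=1,j=1): S=129.8063, (K−S)⁺=10.8637, hold=22.6847 ⇒ V=22.6847 continue  boundary S*=91.3776
step 0: (k=0,j=0): S=108.9100, (K−S)⁺=31.7600, hold=34.8709 ⇒ V=34.8709 continue  boundary S*=-

price = 34.8709
boundary = - 91.3776 76.6676 91.3776 76.6676 91.3776 108.9100 91.3776
tree:
34.8709
49.2924 22.6847
64.0024 34.0090 12.9268
76.3444 49.2924 20.9760 5.8624
86.6995 64.0024 32.8680 10.6145 1.6206
95.3877 76.3444 49.2924 18.7140 3.4099 0.0000
102.6773 86.6995 64.0024 31.7600 7.1744 0.0000 0.0000
108.7934 95.3877 76.3444 49.2924 15.0950 0.0000 0.0000 0.0000
113.9249 102.6773 86.6995 64.0024 31.7600 0.0000 0.0000 0.0000 0.0000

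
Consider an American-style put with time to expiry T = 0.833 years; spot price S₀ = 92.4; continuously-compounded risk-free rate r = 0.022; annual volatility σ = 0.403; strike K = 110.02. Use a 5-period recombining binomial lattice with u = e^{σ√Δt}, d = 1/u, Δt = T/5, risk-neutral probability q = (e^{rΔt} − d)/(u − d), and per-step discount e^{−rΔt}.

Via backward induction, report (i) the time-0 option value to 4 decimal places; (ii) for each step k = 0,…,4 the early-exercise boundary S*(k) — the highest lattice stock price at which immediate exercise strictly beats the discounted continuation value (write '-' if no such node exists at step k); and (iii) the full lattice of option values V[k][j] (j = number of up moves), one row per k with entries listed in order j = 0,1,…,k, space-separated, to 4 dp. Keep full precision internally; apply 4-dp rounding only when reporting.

price = 23.7518
boundary = - - 66.4962 78.3853 92.4000
tree:
23.7518
32.9029 13.6213
43.5238 21.1870 5.1989
53.6096 31.6347 9.5749 0.3065
62.1656 43.5238 17.6200 0.5805 0.0000
69.4239 53.6096 31.6347 1.0995 0.0000 0.0000

params: Δt=0.16660 u=1.17879 d=0.84833 q=0.47008 e^(-rΔt)=0.99634
t_5 payoffs: 69.4239 53.6096 31.6347 1.0995 0.0000 0.0000
t_4: node(4,0) S=47.8544 payoff=62.1656 vs cont=61.7631 → 62.1656 [stop]  node(4,1) S=66.4962 payoff=43.5238 vs cont=43.1213 → 43.5238 [stop]  node(4,2) S=92.4000 payoff=17.6200 vs cont=17.2175 → 17.6200 [stop]  node(4,3) S=128.3947 payoff=0.0000 vs cont=0.5805 → 0.5805 [wait]  node(4,4) S=178.4113 payoff=0.0000 vs cont=0.0000 → 0.0000 [wait]  ⇒ S*(4)=92.4000
t_3: node(3,0) S=56.4104 payoff=53.6096 vs cont=53.2071 → 53.6096 [stop]  node(3,1) S=78.3853 payoff=31.6347 vs cont=31.2322 → 31.6347 [stop]  node(3,2) S=108.9205 payoff=1.0995 vs cont=9.5749 → 9.5749 [wait]  node(3,3) S=151.3508 payoff=0.0000 vs cont=0.3065 → 0.3065 [wait]  ⇒ S*(3)=78.3853
t_2: node(2,0) S=66.4962 payoff=43.5238 vs cont=43.1213 → 43.5238 [stop]  node(2,1) S=92.4000 payoff=17.6200 vs cont=21.1870 → 21.1870 [wait]  node(2,2) S=128.3947 payoff=0.0000 vs cont=5.1989 → 5.1989 [wait]  ⇒ S*(2)=66.4962
t_1: node(1,0) S=78.3853 payoff=31.6347 vs cont=32.9029 → 32.9029 [wait]  node(1,1) S=108.9205 payoff=1.0995 vs cont=13.6213 → 13.6213 [wait]  ⇒ S*(1)=-
t_0: node(0,0) S=92.4000 payoff=17.6200 vs cont=23.7518 → 23.7518 [wait]  ⇒ S*(0)=-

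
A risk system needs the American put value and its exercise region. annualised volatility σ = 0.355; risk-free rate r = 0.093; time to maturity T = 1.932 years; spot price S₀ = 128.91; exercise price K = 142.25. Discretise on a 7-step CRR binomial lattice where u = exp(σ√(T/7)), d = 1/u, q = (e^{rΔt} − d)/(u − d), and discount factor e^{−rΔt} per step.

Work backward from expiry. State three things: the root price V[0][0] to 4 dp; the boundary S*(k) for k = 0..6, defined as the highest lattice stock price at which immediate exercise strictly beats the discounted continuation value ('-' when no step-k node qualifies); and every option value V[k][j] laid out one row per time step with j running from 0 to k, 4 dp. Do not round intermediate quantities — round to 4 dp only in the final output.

Δt=0.27600, u=1.20503, d=0.82986, q=0.52281, disc=e^(-rΔt)=0.97466
k=7 terminal: V=max(K-S,0) → 107.3110 91.5155 68.5790 35.2731 0.0000 0.0000 0.0000 0.0000
k=6: j=0 S=42.1024 intr=100.1476 cont=96.5428 V=100.1476[EX]; j=1 S=61.1364 intr=81.1136 cont=77.5088 V=81.1136[EX]; j=2 S=88.7755 intr=53.4745 cont=49.8697 V=53.4745[EX]; j=3 S=128.9100 intr=13.3400 cont=16.4054 V=16.4054[hold]; j=4 S=187.1888 intr=0.0000 cont=0.0000 V=0.0000[hold]; j=5 S=271.8149 intr=0.0000 cont=0.0000 V=0.0000[hold]; j=6 S=394.6996 intr=0.0000 cont=0.0000 V=0.0000[hold]  S*(6)=88.7755
k=5: j=0 S=50.7345 intr=91.5155 cont=87.9107 V=91.5155[EX]; j=1 S=73.6710 intr=68.5790 cont=64.9742 V=68.5790[EX]; j=2 S=106.9769 intr=35.2731 cont=33.2303 V=35.2731[EX]; j=3 S=155.3400 intr=0.0000 cont=7.6301 V=7.6301[hold]; j=4 S=225.5676 intr=0.0000 cont=0.0000 V=0.0000[hold]; j=5 S=327.5443 intr=0.0000 cont=0.0000 V=0.0000[hold]  S*(5)=106.9769
k=4: j=0 S=61.1364 intr=81.1136 cont=77.5088 V=81.1136[EX]; j=1 S=88.7755 intr=53.4745 cont=49.8697 V=53.4745[EX]; j=2 S=128.9100 intr=13.3400 cont=20.2934 V=20.2934[hold]; j=3 S=187.1888 intr=0.0000 cont=3.5487 V=3.5487[hold]; j=4 S=271.8149 intr=0.0000 cont=0.0000 V=0.0000[hold]  S*(4)=88.7755
k=3: j=0 S=73.6710 intr=68.5790 cont=64.9742 V=68.5790[EX]; j=1 S=106.9769 intr=35.2731 cont=35.2115 V=35.2731[EX]; j=2 S=155.3400 intr=0.0000 cont=11.2466 V=11.2466[hold]; j=3 S=225.5676 intr=0.0000 cont=1.6505 V=1.6505[hold]  S*(3)=106.9769
k=2: j=0 S=88.7755 intr=53.4745 cont=49.8697 V=53.4745[EX]; j=1 S=128.9100 intr=13.3400 cont=22.1362 V=22.1362[hold]; j=2 S=187.1888 intr=0.0000 cont=6.0718 V=6.0718[hold]  S*(2)=88.7755
k=1: j=0 S=106.9769 intr=35.2731 cont=36.1505 V=36.1505[hold]; j=1 S=155.3400 intr=0.0000 cont=13.3894 V=13.3894[hold]  S*(1)=-
k=0: j=0 S=128.9100 intr=13.3400 cont=23.6362 V=23.6362[hold]  S*(0)=-

price = 23.6362
boundary = - - 88.7755 106.9769 88.7755 106.9769 88.7755
tree:
23.6362
36.1505 13.3894
53.4745 22.1362 6.0718
68.5790 35.2731 11.2466 1.6505
81.1136 53.4745 20.2934 3.5487 0.0000
91.5155 68.5790 35.2731 7.6301 0.0000 0.0000
100.1476 81.1136 53.4745 16.4054 0.0000 0.0000 0.0000
107.3110 91.5155 68.5790 35.2731 0.0000 0.0000 0.0000 0.0000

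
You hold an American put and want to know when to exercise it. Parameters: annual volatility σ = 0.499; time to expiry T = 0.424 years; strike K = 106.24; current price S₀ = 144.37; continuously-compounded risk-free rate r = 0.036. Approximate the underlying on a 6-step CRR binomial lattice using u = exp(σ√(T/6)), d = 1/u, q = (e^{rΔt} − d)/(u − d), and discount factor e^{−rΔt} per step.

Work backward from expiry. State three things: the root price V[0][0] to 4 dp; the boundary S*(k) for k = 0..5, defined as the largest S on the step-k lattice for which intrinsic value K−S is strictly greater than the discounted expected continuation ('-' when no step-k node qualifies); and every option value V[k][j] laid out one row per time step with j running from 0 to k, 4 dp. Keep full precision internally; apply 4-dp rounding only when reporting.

price = 3.2044
boundary = - - - - - 74.3756
tree:
3.2044
5.3829 0.8277
8.8654 1.5851 0.0000
14.2142 3.0353 0.0000 0.0000
21.9296 5.8124 0.0000 0.0000 0.0000
31.8644 11.1305 0.0000 0.0000 0.0000 0.0000
41.1039 21.3141 0.0000 0.0000 0.0000 0.0000 0.0000

params: Δt=0.07067 u=1.14185 d=0.87577 q=0.47646 e^(-rΔt)=0.99746
t_6 payoffs: 41.1039 21.3141 0.0000 0.0000 0.0000 0.0000 0.0000
t_5: node(5,0) S=74.3756 payoff=31.8644 vs cont=31.5944 → 31.8644 [stop]  node(5,1) S=96.9726 payoff=9.2674 vs cont=11.1305 → 11.1305 [wait]  node(5,2) S=126.4351 payoff=0.0000 vs cont=0.0000 → 0.0000 [wait]  node(5,3) S=164.8490 payoff=0.0000 vs cont=0.0000 → 0.0000 [wait]  node(5,4) S=214.9338 payoff=0.0000 vs cont=0.0000 → 0.0000 [wait]  node(5,5) S=280.2355 payoff=0.0000 vs cont=0.0000 → 0.0000 [wait]  ⇒ S*(5)=74.3756
t_4: node(4,0) S=84.9259 payoff=21.3141 vs cont=21.9296 → 21.9296 [wait]  node(4,1) S=110.7283 payoff=0.0000 vs cont=5.8124 → 5.8124 [wait]  node(4,2) S=144.3700 payoff=0.0000 vs cont=0.0000 → 0.0000 [wait]  node(4,3) S=188.2329 payoff=0.0000 vs cont=0.0000 → 0.0000 [wait]  node(4,4) S=245.4222 payoff=0.0000 vs cont=0.0000 → 0.0000 [wait]  ⇒ S*(4)=-
t_3: node(3,0) S=96.9726 payoff=9.2674 vs cont=14.2142 → 14.2142 [wait]  node(3,1) S=126.4351 payoff=0.0000 vs cont=3.0353 → 3.0353 [wait]  node(3,2) S=164.8490 payoff=0.0000 vs cont=0.0000 → 0.0000 [wait]  node(3,3) S=214.9338 payoff=0.0000 vs cont=0.0000 → 0.0000 [wait]  ⇒ S*(3)=-
t_2: node(2,0) S=110.7283 payoff=0.0000 vs cont=8.8654 → 8.8654 [wait]  node(2,1) S=144.3700 payoff=0.0000 vs cont=1.5851 → 1.5851 [wait]  node(2,2) S=188.2329 payoff=0.0000 vs cont=0.0000 → 0.0000 [wait]  ⇒ S*(2)=-
t_1: node(1,0) S=126.4351 payoff=0.0000 vs cont=5.3829 → 5.3829 [wait]  node(1,1) S=164.8490 payoff=0.0000 vs cont=0.8277 → 0.8277 [wait]  ⇒ S*(1)=-
t_0: node(0,0) S=144.3700 payoff=0.0000 vs cont=3.2044 → 3.2044 [wait]  ⇒ S*(0)=-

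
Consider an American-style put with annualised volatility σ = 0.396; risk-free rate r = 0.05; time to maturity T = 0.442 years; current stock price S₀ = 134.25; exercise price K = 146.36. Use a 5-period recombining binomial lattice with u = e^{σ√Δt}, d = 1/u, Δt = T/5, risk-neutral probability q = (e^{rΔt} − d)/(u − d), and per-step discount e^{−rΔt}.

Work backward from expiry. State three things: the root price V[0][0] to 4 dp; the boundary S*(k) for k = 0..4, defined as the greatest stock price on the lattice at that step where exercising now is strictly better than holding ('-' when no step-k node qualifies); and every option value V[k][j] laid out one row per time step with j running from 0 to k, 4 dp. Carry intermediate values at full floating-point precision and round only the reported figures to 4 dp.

params: Δt=0.08840 u=1.12495 d=0.88893 q=0.48937 e^(-rΔt)=0.99559
t_5 payoffs: 71.8445 52.0596 27.0214 0.0000 0.0000 0.0000
t_4: node(4,0) S=83.8263 payoff=62.5337 vs cont=61.8882 → 62.5337 [stop]  node(4,1) S=106.0834 payoff=40.2766 vs cont=39.6312 → 40.2766 [stop]  node(4,2) S=134.2500 payoff=12.1100 vs cont=13.7372 → 13.7372 [wait]  node(4,3) S=169.8953 payoff=0.0000 vs cont=0.0000 → 0.0000 [wait]  node(4,4) S=215.0049 payoff=0.0000 vs cont=0.0000 → 0.0000 [wait]  ⇒ S*(4)=106.0834
t_3: node(3,0) S=94.3004 payoff=52.0596 vs cont=51.4141 → 52.0596 [stop]  node(3,1) S=119.3386 payoff=27.0214 vs cont=27.1687 → 27.1687 [wait]  node(3,2) S=151.0246 payoff=0.0000 vs cont=6.9837 → 6.9837 [wait]  node(3,3) S=191.1238 payoff=0.0000 vs cont=0.0000 → 0.0000 [wait]  ⇒ S*(3)=94.3004
t_2: node(2,0) S=106.0834 payoff=40.2766 vs cont=39.7029 → 40.2766 [stop]  node(2,1) S=134.2500 payoff=12.1100 vs cont=17.2146 → 17.2146 [wait]  node(2,2) S=169.8953 payoff=0.0000 vs cont=3.5504 → 3.5504 [wait]  ⇒ S*(2)=106.0834
t_1: node(1,0) S=119.3386 payoff=27.0214 vs cont=28.8630 → 28.8630 [wait]  node(1,1) S=151.0246 payoff=0.0000 vs cont=10.4813 → 10.4813 [wait]  ⇒ S*(1)=-
t_0: node(0,0) S=134.2500 payoff=12.1100 vs cont=19.7800 → 19.7800 [wait]  ⇒ S*(0)=-

price = 19.7800
boundary = - - 106.0834 94.3004 106.0834
tree:
19.7800
28.8630 10.4813
40.2766 17.2146 3.5504
52.0596 27.1687 6.9837 0.0000
62.5337 40.2766 13.7372 0.0000 0.0000
71.8445 52.0596 27.0214 0.0000 0.0000 0.0000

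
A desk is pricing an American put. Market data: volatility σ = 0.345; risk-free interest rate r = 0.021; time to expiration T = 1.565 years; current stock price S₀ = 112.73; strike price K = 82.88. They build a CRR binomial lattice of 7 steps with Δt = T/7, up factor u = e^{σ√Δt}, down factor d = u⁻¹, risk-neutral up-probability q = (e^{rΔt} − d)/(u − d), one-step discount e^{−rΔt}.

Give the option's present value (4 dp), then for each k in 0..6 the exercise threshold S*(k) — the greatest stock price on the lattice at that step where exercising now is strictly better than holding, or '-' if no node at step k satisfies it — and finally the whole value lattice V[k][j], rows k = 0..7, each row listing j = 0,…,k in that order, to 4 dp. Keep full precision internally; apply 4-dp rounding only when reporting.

price = 5.3632
boundary = - - - - - 49.8669 58.7027
tree:
5.3632
8.2263 2.2351
12.3036 3.7775 0.5435
17.8371 6.2771 1.0375 0.0000
24.8697 10.1999 1.9805 0.0000 0.0000
33.0131 16.0680 3.7806 0.0000 0.0000 0.0000
40.5189 24.1773 7.2168 0.0000 0.0000 0.0000 0.0000
46.8950 33.0131 13.7760 0.0000 0.0000 0.0000 0.0000 0.0000

Δt=0.22357, u=1.17719, d=0.84948, q=0.47367, disc=e^(-rΔt)=0.99532
k=7 terminal: V=max(K-S,0) → 46.8950 33.0131 13.7760 0.0000 0.0000 0.0000 0.0000 0.0000
k=6: j=0 S=42.3611 intr=40.5189 cont=40.1307 V=40.5189[EX]; j=1 S=58.7027 intr=24.1773 cont=23.7891 V=24.1773[EX]; j=2 S=81.3483 intr=1.5317 cont=7.2168 V=7.2168[hold]; j=3 S=112.7300 intr=0.0000 cont=0.0000 V=0.0000[hold]; j=4 S=156.2177 intr=0.0000 cont=0.0000 V=0.0000[hold]; j=5 S=216.4816 intr=0.0000 cont=0.0000 V=0.0000[hold]; j=6 S=299.9935 intr=0.0000 cont=0.0000 V=0.0000[hold]  S*(6)=58.7027
k=5: j=0 S=49.8669 intr=33.0131 cont=32.6249 V=33.0131[EX]; j=1 S=69.1040 intr=13.7760 cont=16.0680 V=16.0680[hold]; j=2 S=95.7622 intr=0.0000 cont=3.7806 V=3.7806[hold]; j=3 S=132.7043 intr=0.0000 cont=0.0000 V=0.0000[hold]; j=4 S=183.8974 intr=0.0000 cont=0.0000 V=0.0000[hold]; j=5 S=254.8393 intr=0.0000 cont=0.0000 V=0.0000[hold]  S*(5)=49.8669
k=4: j=0 S=58.7027 intr=24.1773 cont=24.8697 V=24.8697[hold]; j=1 S=81.3483 intr=1.5317 cont=10.1999 V=10.1999[hold]; j=2 S=112.7300 intr=0.0000 cont=1.9805 V=1.9805[hold]; j=3 S=156.2177 intr=0.0000 cont=0.0000 V=0.0000[hold]; j=4 S=216.4816 intr=0.0000 cont=0.0000 V=0.0000[hold]  S*(4)=-
k=3: j=0 S=69.1040 intr=13.7760 cont=17.8371 V=17.8371[hold]; j=1 S=95.7622 intr=0.0000 cont=6.2771 V=6.2771[hold]; j=2 S=132.7043 intr=0.0000 cont=1.0375 V=1.0375[hold]; j=3 S=183.8974 intr=0.0000 cont=0.0000 V=0.0000[hold]  S*(3)=-
k=2: j=0 S=81.3483 intr=1.5317 cont=12.3036 V=12.3036[hold]; j=1 S=112.7300 intr=0.0000 cont=3.7775 V=3.7775[hold]; j=2 S=156.2177 intr=0.0000 cont=0.5435 V=0.5435[hold]  S*(2)=-
k=1: j=0 S=95.7622 intr=0.0000 cont=8.2263 V=8.2263[hold]; j=1 S=132.7043 intr=0.0000 cont=2.2351 V=2.2351[hold]  S*(1)=-
k=0: j=0 S=112.7300 intr=0.0000 cont=5.3632 V=5.3632[hold]  S*(0)=-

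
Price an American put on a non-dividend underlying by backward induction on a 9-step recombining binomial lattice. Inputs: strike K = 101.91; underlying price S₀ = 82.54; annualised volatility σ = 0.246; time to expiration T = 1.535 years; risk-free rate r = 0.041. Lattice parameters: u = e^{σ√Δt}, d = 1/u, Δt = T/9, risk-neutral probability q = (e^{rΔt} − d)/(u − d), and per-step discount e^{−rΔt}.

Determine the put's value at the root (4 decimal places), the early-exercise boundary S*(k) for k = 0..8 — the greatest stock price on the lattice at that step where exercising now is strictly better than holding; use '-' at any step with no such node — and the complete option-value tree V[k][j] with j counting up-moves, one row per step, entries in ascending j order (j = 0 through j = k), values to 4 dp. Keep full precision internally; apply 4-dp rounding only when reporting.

price = 20.7821
boundary = - 74.5663 67.3629 74.5663 67.3629 74.5663 67.3629 74.5663 82.5400
tree:
20.7821
27.3437 14.7416
34.5471 20.4014 9.4873
41.0546 27.3437 13.9884 5.2779
46.9334 34.5471 19.9386 8.4438 2.2979
52.2444 41.0546 27.3437 13.0731 4.0963 0.5954
57.0423 46.9334 34.5471 19.4168 7.1364 1.2214 0.0000
61.3767 52.2444 41.0546 27.3437 12.0409 2.5056 0.0000 0.0000
65.2923 57.0423 46.9334 34.5471 19.3700 5.1398 0.0000 0.0000 0.0000
68.8297 61.3767 52.2444 41.0546 27.3437 10.5437 0.0000 0.0000 0.0000 0.0000

params: Δt=0.17056 u=1.10693 d=0.90340 q=0.50910 e^(-rΔt)=0.99303
t_9 payoffs: 68.8297 61.3767 52.2444 41.0546 27.3437 10.5437 0.0000 0.0000 0.0000 0.0000
t_8: node(8,0) S=36.6177 payoff=65.2923 vs cont=64.5822 → 65.2923 [stop]  node(8,1) S=44.8677 payoff=57.0423 vs cont=56.3321 → 57.0423 [stop]  node(8,2) S=54.9766 payoff=46.9334 vs cont=46.2233 → 46.9334 [stop]  node(8,3) S=67.3629 payoff=34.5471 vs cont=33.8369 → 34.5471 [stop]  node(8,4) S=82.5400 payoff=19.3700 vs cont=18.6599 → 19.3700 [stop]  node(8,5) S=101.1365 payoff=0.7735 vs cont=5.1398 → 5.1398 [wait]  node(8,6) S=123.9228 payoff=0.0000 vs cont=0.0000 → 0.0000 [wait]  node(8,7) S=151.8430 payoff=0.0000 vs cont=0.0000 → 0.0000 [wait]  node(8,8) S=186.0536 payoff=0.0000 vs cont=0.0000 → 0.0000 [wait]  ⇒ S*(8)=82.5400
t_7: node(7,0) S=40.5333 payoff=61.3767 vs cont=60.6665 → 61.3767 [stop]  node(7,1) S=49.6656 payoff=52.2444 vs cont=51.5342 → 52.2444 [stop]  node(7,2) S=60.8554 payoff=41.0546 vs cont=40.3444 → 41.0546 [stop]  node(7,3) S=74.5663 payoff=27.3437 vs cont=26.6335 → 27.3437 [stop]  node(7,4) S=91.3663 payoff=10.5437 vs cont=12.0409 → 12.0409 [wait]  node(7,5) S=111.9514 payoff=0.0000 vs cont=2.5056 → 2.5056 [wait]  node(7,6) S=137.1744 payoff=0.0000 vs cont=0.0000 → 0.0000 [wait]  node(7,7) S=168.0802 payoff=0.0000 vs cont=0.0000 → 0.0000 [wait]  ⇒ S*(7)=74.5663
t_6: node(6,0) S=44.8677 payoff=57.0423 vs cont=56.3321 → 57.0423 [stop]  node(6,1) S=54.9766 payoff=46.9334 vs cont=46.2233 → 46.9334 [stop]  node(6,2) S=67.3629 payoff=34.5471 vs cont=33.8369 → 34.5471 [stop]  node(6,3) S=82.5400 payoff=19.3700 vs cont=19.4168 → 19.4168 [wait]  node(6,4) S=101.1365 payoff=0.7735 vs cont=7.1364 → 7.1364 [wait]  node(6,5) S=123.9228 payoff=0.0000 vs cont=1.2214 → 1.2214 [wait]  node(6,6) S=151.8430 payoff=0.0000 vs cont=0.0000 → 0.0000 [wait]  ⇒ S*(6)=67.3629
t_5: node(5,0) S=49.6656 payoff=52.2444 vs cont=51.5342 → 52.2444 [stop]  node(5,1) S=60.8554 payoff=41.0546 vs cont=40.3444 → 41.0546 [stop]  node(5,2) S=74.5663 payoff=27.3437 vs cont=26.6572 → 27.3437 [stop]  node(5,3) S=91.3663 payoff=10.5437 vs cont=13.0731 → 13.0731 [wait]  node(5,4) S=111.9514 payoff=0.0000 vs cont=4.0963 → 4.0963 [wait]  node(5,5) S=137.1744 payoff=0.0000 vs cont=0.5954 → 0.5954 [wait]  ⇒ S*(5)=74.5663
t_4: node(4,0) S=54.9766 payoff=46.9334 vs cont=46.2233 → 46.9334 [stop]  node(4,1) S=67.3629 payoff=34.5471 vs cont=33.8369 → 34.5471 [stop]  node(4,2) S=82.5400 payoff=19.3700 vs cont=19.9386 → 19.9386 [wait]  node(4,3) S=101.1365 payoff=0.7735 vs cont=8.4438 → 8.4438 [wait]  node(4,4) S=123.9228 payoff=0.0000 vs cont=2.2979 → 2.2979 [wait]  ⇒ S*(4)=67.3629
t_3: node(3,0) S=60.8554 payoff=41.0546 vs cont=40.3444 → 41.0546 [stop]  node(3,1) S=74.5663 payoff=27.3437 vs cont=26.9210 → 27.3437 [stop]  node(3,2) S=91.3663 payoff=10.5437 vs cont=13.9884 → 13.9884 [wait]  node(3,3) S=111.9514 payoff=0.0000 vs cont=5.2779 → 5.2779 [wait]  ⇒ S*(3)=74.5663
t_2: node(2,0) S=67.3629 payoff=34.5471 vs cont=33.8369 → 34.5471 [stop]  node(2,1) S=82.5400 payoff=19.3700 vs cont=20.4014 → 20.4014 [wait]  node(2,2) S=101.1365 payoff=0.7735 vs cont=9.4873 → 9.4873 [wait]  ⇒ S*(2)=67.3629
t_1: node(1,0) S=74.5663 payoff=27.3437 vs cont=27.1549 → 27.3437 [stop]  node(1,1) S=91.3663 payoff=10.5437 vs cont=14.7416 → 14.7416 [wait]  ⇒ S*(1)=74.5663
t_0: node(0,0) S=82.5400 payoff=19.3700 vs cont=20.7821 → 20.7821 [wait]  ⇒ S*(0)=-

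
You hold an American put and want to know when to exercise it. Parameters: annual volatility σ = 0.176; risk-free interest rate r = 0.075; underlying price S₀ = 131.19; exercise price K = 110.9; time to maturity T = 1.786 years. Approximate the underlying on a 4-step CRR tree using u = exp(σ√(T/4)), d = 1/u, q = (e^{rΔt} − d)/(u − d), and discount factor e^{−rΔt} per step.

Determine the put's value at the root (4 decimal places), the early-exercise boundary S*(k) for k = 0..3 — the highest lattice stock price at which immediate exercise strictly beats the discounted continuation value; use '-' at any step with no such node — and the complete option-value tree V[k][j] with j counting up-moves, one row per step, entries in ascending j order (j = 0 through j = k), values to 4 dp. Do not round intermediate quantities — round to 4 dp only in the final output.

Δt=0.44650, u=1.12480, d=0.88905, q=0.61508, disc=e^(-rΔt)=0.96707
k=4 terminal: V=max(K-S,0) → 28.9402 7.2067 0.0000 0.0000 0.0000
k=3: j=0 S=92.1883 intr=18.7117 cont=15.0594 V=18.7117[EX]; j=1 S=116.6342 intr=0.0000 cont=2.6826 V=2.6826[hold]; j=2 S=147.5624 intr=0.0000 cont=0.0000 V=0.0000[hold]; j=3 S=186.6919 intr=0.0000 cont=0.0000 V=0.0000[hold]  S*(3)=92.1883
k=2: j=0 S=103.6933 intr=7.2067 cont=8.5609 V=8.5609[hold]; j=1 S=131.1900 intr=0.0000 cont=0.9986 V=0.9986[hold]; j=2 S=165.9780 intr=0.0000 cont=0.0000 V=0.0000[hold]  S*(2)=-
k=1: j=0 S=116.6342 intr=0.0000 cont=3.7807 V=3.7807[hold]; j=1 S=147.5624 intr=0.0000 cont=0.3717 V=0.3717[hold]  S*(1)=-
k=0: j=0 S=131.1900 intr=0.0000 cont=1.6284 V=1.6284[hold]  S*(0)=-

price = 1.6284
boundary = - - - 92.1883
tree:
1.6284
3.7807 0.3717
8.5609 0.9986 0.0000
18.7117 2.6826 0.0000 0.0000
28.9402 7.2067 0.0000 0.0000 0.0000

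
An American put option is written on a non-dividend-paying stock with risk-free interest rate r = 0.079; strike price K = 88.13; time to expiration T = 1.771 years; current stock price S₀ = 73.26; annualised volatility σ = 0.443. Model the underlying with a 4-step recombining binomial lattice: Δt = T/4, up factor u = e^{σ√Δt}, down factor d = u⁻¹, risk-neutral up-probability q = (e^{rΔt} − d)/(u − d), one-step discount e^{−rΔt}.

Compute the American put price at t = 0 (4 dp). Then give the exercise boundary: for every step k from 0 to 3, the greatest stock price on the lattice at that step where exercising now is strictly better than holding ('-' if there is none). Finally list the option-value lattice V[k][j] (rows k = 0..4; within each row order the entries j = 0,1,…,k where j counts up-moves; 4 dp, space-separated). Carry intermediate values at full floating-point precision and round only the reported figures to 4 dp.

Δt=0.44275  u=1.34282  d=0.74470  q=0.48635  discount=0.96563
step 4 (expiry): payoffs max(K−S,0) = 65.5980 47.5013 14.8700 0.0000 0.0000
step 3: (k=3,j=0): S=30.2563, (K−S)⁺=57.8737, hold=54.8444 ⇒ V=57.8737 exercise | (k=3,j=1): S=54.5569, (K−S)⁺=33.5731, hold=30.5438 ⇒ V=33.5731 exercise | (k=3,j=2): S=98.3748, (K−S)⁺=0.0000, hold=7.3754 ⇒ V=7.3754 continue | (k=3,j=3): S=177.3853, (K−S)⁺=0.0000, hold=0.0000 ⇒ V=0.0000 continue  boundary S*=54.5569
step 2: (k=2,j=0): S=40.6287, (K−S)⁺=47.5013, hold=44.4720 ⇒ V=47.5013 exercise | (k=2,j=1): S=73.2600, (K−S)⁺=14.8700, hold=20.1158 ⇒ V=20.1158 continue | (k=2,j=2): S=132.0994, (K−S)⁺=0.0000, hold=3.6582 ⇒ V=3.6582 continue  boundary S*=40.6287
step 1: (k=1,j=0): S=54.5569, (K−S)⁺=33.5731, hold=33.0074 ⇒ V=33.5731 exercise | (k=1,j=1): S=98.3748, (K−S)⁺=0.0000, hold=11.6953 ⇒ V=11.6953 continue  boundary S*=54.5569
step 0: (k=0,j=0): S=73.2600, (K−S)⁺=14.8700, hold=22.1445 ⇒ V=22.1445 continue  boundary S*=-

price = 22.1445
boundary = - 54.5569 40.6287 54.5569
tree:
22.1445
33.5731 11.6953
47.5013 20.1158 3.6582
57.8737 33.5731 7.3754 0.0000
65.5980 47.5013 14.8700 0.0000 0.0000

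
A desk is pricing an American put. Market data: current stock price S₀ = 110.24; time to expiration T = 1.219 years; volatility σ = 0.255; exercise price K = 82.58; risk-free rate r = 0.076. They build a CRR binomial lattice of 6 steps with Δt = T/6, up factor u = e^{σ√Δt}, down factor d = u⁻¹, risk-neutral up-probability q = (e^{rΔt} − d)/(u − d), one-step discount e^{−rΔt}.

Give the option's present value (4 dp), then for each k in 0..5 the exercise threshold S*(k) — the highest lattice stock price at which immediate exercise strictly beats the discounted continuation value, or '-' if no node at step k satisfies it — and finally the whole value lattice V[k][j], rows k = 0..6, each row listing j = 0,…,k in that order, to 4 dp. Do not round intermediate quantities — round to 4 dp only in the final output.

Δt=0.20317  u=1.12180  d=0.89142  q=0.53884  discount=0.98468
step 6 (expiry): payoffs max(K−S,0) = 27.2659 12.9702 0.0000 0.0000 0.0000 0.0000 0.0000
step 5: (k=5,j=0): S=62.0516, (K−S)⁺=20.5284, hold=19.2631 ⇒ V=20.5284 exercise | (k=5,j=1): S=78.0886, (K−S)⁺=4.4914, hold=5.8897 ⇒ V=5.8897 continue | (k=5,j=2): S=98.2702, (K−S)⁺=0.0000, hold=0.0000 ⇒ V=0.0000 continue | (k=5,j=3): S=123.6678, (K−S)⁺=0.0000, hold=0.0000 ⇒ V=0.0000 continue | (k=5,j=4): S=155.6292, (K−S)⁺=0.0000, hold=0.0000 ⇒ V=0.0000 continue | (k=5,j=5): S=195.8509, (K−S)⁺=0.0000, hold=0.0000 ⇒ V=0.0000 continue  boundary S*=62.0516
step 4: (k=4,j=0): S=69.6098, (K−S)⁺=12.9702, hold=12.4468 ⇒ V=12.9702 exercise | (k=4,j=1): S=87.6001, (K−S)⁺=0.0000, hold=2.6745 ⇒ V=2.6745 continue | (k=4,j=2): S=110.2400, (K−S)⁺=0.0000, hold=0.0000 ⇒ V=0.0000 continue | (k=4,j=3): S=138.7311, (K−S)⁺=0.0000, hold=0.0000 ⇒ V=0.0000 continue | (k=4,j=4): S=174.5855, (K−S)⁺=0.0000, hold=0.0000 ⇒ V=0.0000 continue  boundary S*=69.6098
step 3: (k=3,j=0): S=78.0886, (K−S)⁺=4.4914, hold=7.3088 ⇒ V=7.3088 continue | (k=3,j=1): S=98.2702, (K−S)⁺=0.0000, hold=1.2145 ⇒ V=1.2145 continue | (k=3,j=2): S=123.6678, (K−S)⁺=0.0000, hold=0.0000 ⇒ V=0.0000 continue | (k=3,j=3): S=155.6292, (K−S)⁺=0.0000, hold=0.0000 ⇒ V=0.0000 continue  boundary S*=-
step 2: (k=2,j=0): S=87.6001, (K−S)⁺=0.0000, hold=3.9633 ⇒ V=3.9633 continue | (k=2,j=1): S=110.2400, (K−S)⁺=0.0000, hold=0.5515 ⇒ V=0.5515 continue | (k=2,j=2): S=138.7311, (K−S)⁺=0.0000, hold=0.0000 ⇒ V=0.0000 continue  boundary S*=-
step 1: (k=1,j=0): S=98.2702, (K−S)⁺=0.0000, hold=2.0923 ⇒ V=2.0923 continue | (k=1,j=1): S=123.6678, (K−S)⁺=0.0000, hold=0.2504 ⇒ V=0.2504 continue  boundary S*=-
step 0: (k=0,j=0): S=110.2400, (K−S)⁺=0.0000, hold=1.0830 ⇒ V=1.0830 continue  boundary S*=-

price = 1.0830
boundary = - - - - 69.6098 62.0516
tree:
1.0830
2.0923 0.2504
3.9633 0.5515 0.0000
7.3088 1.2145 0.0000 0.0000
12.9702 2.6745 0.0000 0.0000 0.0000
20.5284 5.8897 0.0000 0.0000 0.0000 0.0000
27.2659 12.9702 0.0000 0.0000 0.0000 0.0000 0.0000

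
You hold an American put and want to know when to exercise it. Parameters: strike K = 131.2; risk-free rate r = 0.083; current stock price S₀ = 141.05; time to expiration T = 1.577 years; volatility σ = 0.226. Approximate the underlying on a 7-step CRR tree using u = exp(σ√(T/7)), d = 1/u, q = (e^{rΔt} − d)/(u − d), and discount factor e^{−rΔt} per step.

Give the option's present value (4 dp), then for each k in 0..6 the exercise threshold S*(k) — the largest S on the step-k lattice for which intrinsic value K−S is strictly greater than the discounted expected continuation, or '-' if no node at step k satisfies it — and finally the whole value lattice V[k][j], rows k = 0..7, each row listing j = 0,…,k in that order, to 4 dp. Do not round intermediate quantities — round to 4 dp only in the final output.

Δt=0.22529  u=1.11323  d=0.89828  q=0.56102  discount=0.98148
step 7 (expiry): payoffs max(K−S,0) = 64.6316 48.7025 28.9617 4.4971 0.0000 0.0000 0.0000 0.0000
step 6: (k=6,j=0): S=74.1062, (K−S)⁺=57.0938, hold=54.6633 ⇒ V=57.0938 exercise | (k=6,j=1): S=91.8390, (K−S)⁺=39.3610, hold=36.9305 ⇒ V=39.3610 exercise | (k=6,j=2): S=113.8152, (K−S)⁺=17.3848, hold=14.9543 ⇒ V=17.3848 exercise | (k=6,j=3): S=141.0500, (K−S)⁺=0.0000, hold=1.9376 ⇒ V=1.9376 continue | (k=6,j=4): S=174.8018, (K−S)⁺=0.0000, hold=0.0000 ⇒ V=0.0000 continue | (k=6,j=5): S=216.6301, (K−S)⁺=0.0000, hold=0.0000 ⇒ V=0.0000 continue | (k=6,j=6): S=268.4675, (K−S)⁺=0.0000, hold=0.0000 ⇒ V=0.0000 continue  boundary S*=113.8152
step 5: (k=5,j=0): S=82.4975, (K−S)⁺=48.7025, hold=46.2720 ⇒ V=48.7025 exercise | (k=5,j=1): S=102.2383, (K−S)⁺=28.9617, hold=26.5312 ⇒ V=28.9617 exercise | (k=5,j=2): S=126.7029, (K−S)⁺=4.4971, hold=8.5571 ⇒ V=8.5571 continue | (k=5,j=3): S=157.0216, (K−S)⁺=0.0000, hold=0.8348 ⇒ V=0.8348 continue | (k=5,j=4): S=194.5953, (K−S)⁺=0.0000, hold=0.0000 ⇒ V=0.0000 continue | (k=5,j=5): S=241.1600, (K−S)⁺=0.0000, hold=0.0000 ⇒ V=0.0000 continue  boundary S*=102.2383
step 4: (k=4,j=0): S=91.8390, (K−S)⁺=39.3610, hold=36.9305 ⇒ V=39.3610 exercise | (k=4,j=1): S=113.8152, (K−S)⁺=17.3848, hold=17.1899 ⇒ V=17.3848 exercise | (k=4,j=2): S=141.0500, (K−S)⁺=0.0000, hold=4.1465 ⇒ V=4.1465 continue | (k=4,j=3): S=174.8018, (K−S)⁺=0.0000, hold=0.3597 ⇒ V=0.3597 continue | (k=4,j=4): S=216.6301, (K−S)⁺=0.0000, hold=0.0000 ⇒ V=0.0000 continue  boundary S*=113.8152
step 3: (k=3,j=0): S=102.2383, (K−S)⁺=28.9617, hold=26.5312 ⇒ V=28.9617 exercise | (k=3,j=1): S=126.7029, (K−S)⁺=4.4971, hold=9.7734 ⇒ V=9.7734 continue | (k=3,j=2): S=157.0216, (K−S)⁺=0.0000, hold=1.9846 ⇒ V=1.9846 continue | (k=3,j=3): S=194.5953, (K−S)⁺=0.0000, hold=0.1550 ⇒ V=0.1550 continue  boundary S*=102.2383
step 2: (k=2,j=0): S=113.8152, (K−S)⁺=17.3848, hold=17.8596 ⇒ V=17.8596 continue | (k=2,j=1): S=141.0500, (K−S)⁺=0.0000, hold=5.3036 ⇒ V=5.3036 continue | (k=2,j=2): S=174.8018, (K−S)⁺=0.0000, hold=0.9404 ⇒ V=0.9404 continue  boundary S*=-
step 1: (k=1,j=0): S=126.7029, (K−S)⁺=4.4971, hold=10.6151 ⇒ V=10.6151 continue | (k=1,j=1): S=157.0216, (K−S)⁺=0.0000, hold=2.8029 ⇒ V=2.8029 continue  boundary S*=-
step 0: (k=0,j=0): S=141.0500, (K−S)⁺=0.0000, hold=6.1169 ⇒ V=6.1169 continue  boundary S*=-

price = 6.1169
boundary = - - - 102.2383 113.8152 102.2383 113.8152
tree:
6.1169
10.6151 2.8029
17.8596 5.3036 0.9404
28.9617 9.7734 1.9846 0.1550
39.3610 17.3848 4.1465 0.3597 0.0000
48.7025 28.9617 8.5571 0.8348 0.0000 0.0000
57.0938 39.3610 17.3848 1.9376 0.0000 0.0000 0.0000
64.6316 48.7025 28.9617 4.4971 0.0000 0.0000 0.0000 0.0000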